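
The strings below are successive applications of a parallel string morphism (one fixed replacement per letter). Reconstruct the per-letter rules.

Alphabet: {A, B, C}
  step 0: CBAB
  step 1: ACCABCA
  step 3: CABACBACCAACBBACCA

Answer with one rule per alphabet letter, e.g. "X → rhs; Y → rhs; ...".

A->B, B->CA, C->AC

  step 0 ⇒ step 1: CBAB ⇒ AC·CA·B·CA
    A ↦ B
    B ↦ CA
    C ↦ AC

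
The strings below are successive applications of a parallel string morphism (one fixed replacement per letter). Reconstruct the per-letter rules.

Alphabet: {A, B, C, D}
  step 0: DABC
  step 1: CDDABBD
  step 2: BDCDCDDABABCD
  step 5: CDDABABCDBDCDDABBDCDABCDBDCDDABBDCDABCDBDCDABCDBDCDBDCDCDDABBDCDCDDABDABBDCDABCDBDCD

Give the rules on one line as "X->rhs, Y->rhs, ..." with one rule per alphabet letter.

  step 1 ⇒ step 2: CDDABBD ⇒ BD·CD·CD·D·AB·AB·CD
    A ↦ D
    B ↦ AB
    C ↦ BD
    D ↦ CD

A->D, B->AB, C->BD, D->CD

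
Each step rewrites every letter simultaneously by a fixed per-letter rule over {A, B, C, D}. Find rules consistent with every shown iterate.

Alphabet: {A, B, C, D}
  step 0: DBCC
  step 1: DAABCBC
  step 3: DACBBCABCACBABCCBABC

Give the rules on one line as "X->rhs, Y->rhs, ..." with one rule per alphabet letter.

A->CB, B->A, C->BC, D->DA

  step 0 ⇒ step 1: DBCC ⇒ DA·A·BC·BC
    B ↦ A
    C ↦ BC
    D ↦ DA
    A ↦ CB  (constrained at step 1)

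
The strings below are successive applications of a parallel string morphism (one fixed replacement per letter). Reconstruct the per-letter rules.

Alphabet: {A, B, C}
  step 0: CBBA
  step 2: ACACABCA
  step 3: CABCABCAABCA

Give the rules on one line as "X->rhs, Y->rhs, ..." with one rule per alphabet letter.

A->CA, B->A, C->B

  step 2 ⇒ step 3: ACACABCA ⇒ CA·B·CA·B·CA·A·B·CA
    A ↦ CA
    B ↦ A
    C ↦ B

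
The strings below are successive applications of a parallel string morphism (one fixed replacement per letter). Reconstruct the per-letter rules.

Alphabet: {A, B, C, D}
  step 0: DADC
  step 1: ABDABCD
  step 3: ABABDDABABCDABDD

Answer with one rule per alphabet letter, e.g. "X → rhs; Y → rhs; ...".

  step 0 ⇒ step 1: DADC ⇒ AB·D·AB·CD
    A ↦ D
    C ↦ CD
    D ↦ AB
    B ↦ D  (constrained at step 1)

A->D, B->D, C->CD, D->AB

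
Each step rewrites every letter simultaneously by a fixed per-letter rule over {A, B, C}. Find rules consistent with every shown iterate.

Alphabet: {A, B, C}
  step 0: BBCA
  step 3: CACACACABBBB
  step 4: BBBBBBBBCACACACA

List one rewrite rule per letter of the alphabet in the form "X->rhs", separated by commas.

A->B, B->CA, C->B

  step 3 ⇒ step 4: CACACACABBBB ⇒ B·B·B·B·B·B·B·B·CA·CA·CA·CA
    A ↦ B
    B ↦ CA
    C ↦ B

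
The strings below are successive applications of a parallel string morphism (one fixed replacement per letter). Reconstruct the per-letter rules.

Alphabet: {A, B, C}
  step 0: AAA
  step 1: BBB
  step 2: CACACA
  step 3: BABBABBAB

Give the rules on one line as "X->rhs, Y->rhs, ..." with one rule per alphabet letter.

  step 2 ⇒ step 3: CACACA ⇒ BA·B·BA·B·BA·B
    A ↦ B
    C ↦ BA
  step 1 ⇒ step 2: BBB ⇒ CA·CA·CA
    B ↦ CA

A->B, B->CA, C->BA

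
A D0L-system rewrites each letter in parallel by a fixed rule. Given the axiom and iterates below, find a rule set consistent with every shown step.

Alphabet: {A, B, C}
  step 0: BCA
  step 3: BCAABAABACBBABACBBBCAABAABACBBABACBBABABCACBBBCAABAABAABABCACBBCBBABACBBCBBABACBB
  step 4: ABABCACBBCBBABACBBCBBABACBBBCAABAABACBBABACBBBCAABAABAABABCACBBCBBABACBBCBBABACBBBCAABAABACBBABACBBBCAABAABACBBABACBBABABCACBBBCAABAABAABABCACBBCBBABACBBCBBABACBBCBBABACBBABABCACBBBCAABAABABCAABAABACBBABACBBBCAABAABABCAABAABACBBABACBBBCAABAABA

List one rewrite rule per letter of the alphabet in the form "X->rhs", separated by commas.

  step 3 ⇒ step 4: BCAABAABACBBABACBBBCAABAABACBBABACBBABABCACBBBCAABAABAABABCACBBCBBABACBBCBBABACBB ⇒ ABA·BCA·CBB·CBB·ABA·CBB·CBB·ABA·CBB·BCA·ABA·ABA·CBB·ABA·CBB·BCA·ABA·ABA·ABA·BCA·CBB·CBB·ABA·CBB·CBB·ABA·CBB·BCA·ABA·ABA·CBB·ABA·CBB·BCA·ABA·ABA·CBB·ABA·CBB·ABA·BCA·CBB·BCA·ABA·ABA·ABA·BCA·CBB·CBB·ABA·CBB·CBB·ABA·CBB·CBB·ABA·CBB·ABA·BCA·CBB·BCA·ABA·ABA·BCA·ABA·ABA·CBB·ABA·CBB·BCA·ABA·ABA·BCA·ABA·ABA·CBB·ABA·CBB·BCA·ABA·ABA
    A ↦ CBB
    B ↦ ABA
    C ↦ BCA

A->CBB, B->ABA, C->BCA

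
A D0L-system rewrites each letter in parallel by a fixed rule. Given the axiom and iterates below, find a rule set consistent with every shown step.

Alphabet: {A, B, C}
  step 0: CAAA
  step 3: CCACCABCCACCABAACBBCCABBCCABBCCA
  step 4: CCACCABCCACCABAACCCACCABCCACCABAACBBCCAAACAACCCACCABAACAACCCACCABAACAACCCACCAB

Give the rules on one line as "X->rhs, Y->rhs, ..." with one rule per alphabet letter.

A->B, B->AAC, C->CCA

  step 3 ⇒ step 4: CCACCABCCACCABAACBBCCABBCCABBCCA ⇒ CCA·CCA·B·CCA·CCA·B·AAC·CCA·CCA·B·CCA·CCA·B·AAC·B·B·CCA·AAC·AAC·CCA·CCA·B·AAC·AAC·CCA·CCA·B·AAC·AAC·CCA·CCA·B
    A ↦ B
    B ↦ AAC
    C ↦ CCA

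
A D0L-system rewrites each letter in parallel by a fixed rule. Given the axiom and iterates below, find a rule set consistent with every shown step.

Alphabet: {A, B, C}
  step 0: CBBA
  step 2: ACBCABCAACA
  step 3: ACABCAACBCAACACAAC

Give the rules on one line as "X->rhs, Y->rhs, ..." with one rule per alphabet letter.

  step 2 ⇒ step 3: ACBCABCAACA ⇒ AC·A·BC·A·AC·BC·A·AC·AC·A·AC
    A ↦ AC
    B ↦ BC
    C ↦ A

A->AC, B->BC, C->A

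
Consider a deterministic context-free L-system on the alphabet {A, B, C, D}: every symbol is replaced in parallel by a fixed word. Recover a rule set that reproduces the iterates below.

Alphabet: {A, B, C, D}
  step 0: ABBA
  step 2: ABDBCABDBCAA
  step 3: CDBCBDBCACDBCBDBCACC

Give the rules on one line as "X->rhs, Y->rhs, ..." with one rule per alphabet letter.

A->C, B->DBC, C->A, D->B

  step 2 ⇒ step 3: ABDBCABDBCAA ⇒ C·DBC·B·DBC·A·C·DBC·B·DBC·A·C·C
    A ↦ C
    B ↦ DBC
    C ↦ A
    D ↦ B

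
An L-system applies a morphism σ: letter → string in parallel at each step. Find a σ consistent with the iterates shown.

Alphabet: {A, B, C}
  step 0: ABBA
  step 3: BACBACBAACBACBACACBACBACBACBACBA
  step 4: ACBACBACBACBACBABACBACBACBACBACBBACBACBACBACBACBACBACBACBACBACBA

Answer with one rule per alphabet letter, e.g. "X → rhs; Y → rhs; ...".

A->BA, B->AC, C->CB

  step 3 ⇒ step 4: BACBACBAACBACBACACBACBACBACBACBA ⇒ AC·BA·CB·AC·BA·CB·AC·BA·BA·CB·AC·BA·CB·AC·BA·CB·BA·CB·AC·BA·CB·AC·BA·CB·AC·BA·CB·AC·BA·CB·AC·BA
    A ↦ BA
    B ↦ AC
    C ↦ CB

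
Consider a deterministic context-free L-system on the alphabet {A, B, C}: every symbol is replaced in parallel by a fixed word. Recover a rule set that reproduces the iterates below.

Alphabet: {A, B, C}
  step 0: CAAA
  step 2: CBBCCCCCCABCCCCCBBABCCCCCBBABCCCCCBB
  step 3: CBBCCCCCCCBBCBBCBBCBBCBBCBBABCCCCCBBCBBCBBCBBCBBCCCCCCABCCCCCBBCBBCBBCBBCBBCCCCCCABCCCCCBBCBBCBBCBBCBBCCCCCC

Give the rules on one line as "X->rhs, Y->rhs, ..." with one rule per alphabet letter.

A->ABC, B->CCC, C->CBB

  step 2 ⇒ step 3: CBBCCCCCCABCCCCCBBABCCCCCBBABCCCCCBB ⇒ CBB·CCC·CCC·CBB·CBB·CBB·CBB·CBB·CBB·ABC·CCC·CBB·CBB·CBB·CBB·CBB·CCC·CCC·ABC·CCC·CBB·CBB·CBB·CBB·CBB·CCC·CCC·ABC·CCC·CBB·CBB·CBB·CBB·CBB·CCC·CCC
    A ↦ ABC
    B ↦ CCC
    C ↦ CBB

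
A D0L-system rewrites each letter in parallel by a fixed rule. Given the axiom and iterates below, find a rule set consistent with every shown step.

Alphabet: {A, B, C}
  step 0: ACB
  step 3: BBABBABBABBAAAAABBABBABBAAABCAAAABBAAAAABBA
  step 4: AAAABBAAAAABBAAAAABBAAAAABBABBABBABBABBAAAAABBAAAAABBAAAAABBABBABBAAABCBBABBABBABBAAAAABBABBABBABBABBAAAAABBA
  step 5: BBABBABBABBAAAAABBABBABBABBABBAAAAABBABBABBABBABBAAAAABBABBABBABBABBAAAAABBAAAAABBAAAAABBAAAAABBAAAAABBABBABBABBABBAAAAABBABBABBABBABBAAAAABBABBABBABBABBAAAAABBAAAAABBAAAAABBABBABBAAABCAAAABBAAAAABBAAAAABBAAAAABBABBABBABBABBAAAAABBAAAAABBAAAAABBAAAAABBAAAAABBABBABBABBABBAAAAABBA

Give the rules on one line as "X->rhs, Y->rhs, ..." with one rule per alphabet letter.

  step 4 ⇒ step 5: AAAABBAAAAABBAAAAABBAAAAABBABBABBABBABBAAAAABBAAAAABBAAAAABBABBABBAAABCBBABBABBABBAAAAABBABBABBABBABBAAAAABBA ⇒ BBA·BBA·BBA·BBA·AA·AA·BBA·BBA·BBA·BBA·BBA·AA·AA·BBA·BBA·BBA·BBA·BBA·AA·AA·BBA·BBA·BBA·BBA·BBA·AA·AA·BBA·AA·AA·BBA·AA·AA·BBA·AA·AA·BBA·AA·AA·BBA·BBA·BBA·BBA·BBA·AA·AA·BBA·BBA·BBA·BBA·BBA·AA·AA·BBA·BBA·BBA·BBA·BBA·AA·AA·BBA·AA·AA·BBA·AA·AA·BBA·BBA·BBA·AA·BC·AA·AA·BBA·AA·AA·BBA·AA·AA·BBA·AA·AA·BBA·BBA·BBA·BBA·BBA·AA·AA·BBA·AA·AA·BBA·AA·AA·BBA·AA·AA·BBA·AA·AA·BBA·BBA·BBA·BBA·BBA·AA·AA·BBA
    A ↦ BBA
    B ↦ AA
    C ↦ BC

A->BBA, B->AA, C->BC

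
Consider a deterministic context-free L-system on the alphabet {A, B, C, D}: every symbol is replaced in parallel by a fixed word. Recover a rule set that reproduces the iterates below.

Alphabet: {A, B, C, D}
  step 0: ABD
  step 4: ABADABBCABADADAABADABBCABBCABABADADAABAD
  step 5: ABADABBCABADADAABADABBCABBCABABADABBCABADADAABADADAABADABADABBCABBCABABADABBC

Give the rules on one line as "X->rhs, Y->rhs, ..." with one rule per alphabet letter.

  step 4 ⇒ step 5: ABADABBCABADADAABADABBCABBCABABADADAABAD ⇒ AB·AD·AB·BC·AB·AD·AD·A·AB·AD·AB·BC·AB·BC·AB·AB·AD·AB·BC·AB·AD·AD·A·AB·AD·AD·A·AB·AD·AB·AD·AB·BC·AB·BC·AB·AB·AD·AB·BC
    A ↦ AB
    B ↦ AD
    C ↦ A
    D ↦ BC

A->AB, B->AD, C->A, D->BC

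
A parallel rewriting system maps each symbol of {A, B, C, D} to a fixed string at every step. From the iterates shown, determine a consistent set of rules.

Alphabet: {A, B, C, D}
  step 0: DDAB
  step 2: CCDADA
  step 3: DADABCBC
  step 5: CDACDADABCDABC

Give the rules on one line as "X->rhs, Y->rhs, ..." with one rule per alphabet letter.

A->C, B->C, C->DA, D->B

  step 2 ⇒ step 3: CCDADA ⇒ DA·DA·B·C·B·C
    A ↦ C
    C ↦ DA
    D ↦ B
    B ↦ C  (constrained at step 0)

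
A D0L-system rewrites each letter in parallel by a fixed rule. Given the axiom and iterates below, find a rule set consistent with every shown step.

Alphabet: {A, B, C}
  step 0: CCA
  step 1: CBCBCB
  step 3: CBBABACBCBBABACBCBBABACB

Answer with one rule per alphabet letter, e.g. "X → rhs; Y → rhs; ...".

A->CB, B->BA, C->CB

  step 0 ⇒ step 1: CCA ⇒ CB·CB·CB
    A ↦ CB
    C ↦ CB
    B ↦ BA  (constrained at step 1)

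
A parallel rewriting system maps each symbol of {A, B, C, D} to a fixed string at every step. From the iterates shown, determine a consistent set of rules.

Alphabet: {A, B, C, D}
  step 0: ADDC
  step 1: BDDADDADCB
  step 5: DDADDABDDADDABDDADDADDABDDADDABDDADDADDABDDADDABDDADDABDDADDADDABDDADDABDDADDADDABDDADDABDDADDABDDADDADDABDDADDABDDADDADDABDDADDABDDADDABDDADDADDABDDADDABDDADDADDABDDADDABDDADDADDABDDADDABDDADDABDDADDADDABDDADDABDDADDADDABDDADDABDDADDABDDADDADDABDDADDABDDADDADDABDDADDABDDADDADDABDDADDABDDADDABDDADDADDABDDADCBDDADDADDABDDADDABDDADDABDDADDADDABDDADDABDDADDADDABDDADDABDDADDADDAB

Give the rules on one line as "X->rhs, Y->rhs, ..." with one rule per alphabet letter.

A->B, B->DDA, C->DCB, D->DDA

  step 0 ⇒ step 1: ADDC ⇒ B·DDA·DDA·DCB
    A ↦ B
    C ↦ DCB
    D ↦ DDA
    B ↦ DDA  (constrained at step 1)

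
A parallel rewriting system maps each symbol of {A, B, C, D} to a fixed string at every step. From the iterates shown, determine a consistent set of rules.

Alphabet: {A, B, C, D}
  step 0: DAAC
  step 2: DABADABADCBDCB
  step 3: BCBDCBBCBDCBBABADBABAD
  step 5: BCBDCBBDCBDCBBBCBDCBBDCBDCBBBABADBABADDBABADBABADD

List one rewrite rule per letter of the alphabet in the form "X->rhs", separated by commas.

  step 2 ⇒ step 3: DABADABADCBDCB ⇒ B·CB·D·CB·B·CB·D·CB·B·ABA·D·B·ABA·D
    A ↦ CB
    B ↦ D
    C ↦ ABA
    D ↦ B

A->CB, B->D, C->ABA, D->B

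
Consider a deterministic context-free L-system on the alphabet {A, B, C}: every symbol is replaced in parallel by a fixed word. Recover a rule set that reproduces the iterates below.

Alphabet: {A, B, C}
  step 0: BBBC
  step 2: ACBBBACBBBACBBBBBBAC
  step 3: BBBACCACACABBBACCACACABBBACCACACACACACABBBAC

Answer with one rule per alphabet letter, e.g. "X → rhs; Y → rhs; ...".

A->BBB, B->CA, C->AC

  step 2 ⇒ step 3: ACBBBACBBBACBBBBBBAC ⇒ BBB·AC·CA·CA·CA·BBB·AC·CA·CA·CA·BBB·AC·CA·CA·CA·CA·CA·CA·BBB·AC
    A ↦ BBB
    B ↦ CA
    C ↦ AC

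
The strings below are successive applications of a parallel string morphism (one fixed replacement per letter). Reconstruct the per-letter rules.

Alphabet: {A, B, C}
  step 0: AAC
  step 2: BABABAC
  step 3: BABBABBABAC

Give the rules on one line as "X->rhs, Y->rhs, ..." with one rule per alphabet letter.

  step 2 ⇒ step 3: BABABAC ⇒ BA·B·BA·B·BA·B·AC
    A ↦ B
    B ↦ BA
    C ↦ AC

A->B, B->BA, C->AC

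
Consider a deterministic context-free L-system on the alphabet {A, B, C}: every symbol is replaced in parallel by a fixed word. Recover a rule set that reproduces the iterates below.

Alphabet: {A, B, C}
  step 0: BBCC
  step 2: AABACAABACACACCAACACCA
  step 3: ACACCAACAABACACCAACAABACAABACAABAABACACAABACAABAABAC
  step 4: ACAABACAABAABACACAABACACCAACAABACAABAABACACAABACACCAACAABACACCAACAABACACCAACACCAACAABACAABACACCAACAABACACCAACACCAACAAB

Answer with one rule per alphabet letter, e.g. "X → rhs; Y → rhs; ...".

  step 3 ⇒ step 4: ACACCAACAABACACCAACAABACAABACAABAABACACAABACAABAABAC ⇒ AC·AAB·AC·AAB·AAB·AC·AC·AAB·AC·AC·CA·AC·AAB·AC·AAB·AAB·AC·AC·AAB·AC·AC·CA·AC·AAB·AC·AC·CA·AC·AAB·AC·AC·CA·AC·AC·CA·AC·AAB·AC·AAB·AC·AC·CA·AC·AAB·AC·AC·CA·AC·AC·CA·AC·AAB
    A ↦ AC
    B ↦ CA
    C ↦ AAB

A->AC, B->CA, C->AAB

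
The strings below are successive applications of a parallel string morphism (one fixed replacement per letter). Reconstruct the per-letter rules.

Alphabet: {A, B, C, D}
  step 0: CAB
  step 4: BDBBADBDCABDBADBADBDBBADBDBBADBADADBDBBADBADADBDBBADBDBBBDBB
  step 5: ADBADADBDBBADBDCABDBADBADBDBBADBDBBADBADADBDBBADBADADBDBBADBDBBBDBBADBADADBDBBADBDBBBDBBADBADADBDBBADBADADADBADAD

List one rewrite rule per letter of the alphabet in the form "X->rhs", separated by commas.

  step 4 ⇒ step 5: BDBBADBDCABDBADBADBDBBADBDBBADBADADBDBBADBADADBDBBADBDBBBDBB ⇒ AD·B·AD·AD·BDB·B·AD·B·DCA·BDB·AD·B·AD·BDB·B·AD·BDB·B·AD·B·AD·AD·BDB·B·AD·B·AD·AD·BDB·B·AD·BDB·B·BDB·B·AD·B·AD·AD·BDB·B·AD·BDB·B·BDB·B·AD·B·AD·AD·BDB·B·AD·B·AD·AD·AD·B·AD·AD
    A ↦ BDB
    B ↦ AD
    C ↦ DCA
    D ↦ B

A->BDB, B->AD, C->DCA, D->B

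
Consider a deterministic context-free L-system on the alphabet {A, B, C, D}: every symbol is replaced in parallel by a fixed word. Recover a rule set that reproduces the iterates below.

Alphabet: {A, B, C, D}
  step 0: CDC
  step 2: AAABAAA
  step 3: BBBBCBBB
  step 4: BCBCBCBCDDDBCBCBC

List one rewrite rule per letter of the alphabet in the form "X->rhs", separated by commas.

  step 3 ⇒ step 4: BBBBCBBB ⇒ BC·BC·BC·BC·DDD·BC·BC·BC
    B ↦ BC
    C ↦ DDD
  step 2 ⇒ step 3: AAABAAA ⇒ B·B·B·BC·B·B·B
    A ↦ B
    D ↦ A  (constrained at step 0)

A->B, B->BC, C->DDD, D->A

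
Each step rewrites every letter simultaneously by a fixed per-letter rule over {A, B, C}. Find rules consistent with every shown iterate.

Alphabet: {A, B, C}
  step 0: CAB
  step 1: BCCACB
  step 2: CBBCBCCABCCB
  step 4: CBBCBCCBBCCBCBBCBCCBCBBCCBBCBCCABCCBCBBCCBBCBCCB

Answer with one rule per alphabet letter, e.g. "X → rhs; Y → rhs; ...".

A->CA, B->CB, C->BC

  step 1 ⇒ step 2: BCCACB ⇒ CB·BC·BC·CA·BC·CB
    A ↦ CA
    B ↦ CB
    C ↦ BC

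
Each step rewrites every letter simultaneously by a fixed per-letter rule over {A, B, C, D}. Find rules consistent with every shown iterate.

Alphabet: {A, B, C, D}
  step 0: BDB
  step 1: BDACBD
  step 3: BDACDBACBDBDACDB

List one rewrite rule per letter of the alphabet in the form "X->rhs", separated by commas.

A->D, B->BD, C->B, D->AC

  step 0 ⇒ step 1: BDB ⇒ BD·AC·BD
    B ↦ BD
    D ↦ AC
    A ↦ D  (constrained at step 1)
    C ↦ B  (constrained at step 1)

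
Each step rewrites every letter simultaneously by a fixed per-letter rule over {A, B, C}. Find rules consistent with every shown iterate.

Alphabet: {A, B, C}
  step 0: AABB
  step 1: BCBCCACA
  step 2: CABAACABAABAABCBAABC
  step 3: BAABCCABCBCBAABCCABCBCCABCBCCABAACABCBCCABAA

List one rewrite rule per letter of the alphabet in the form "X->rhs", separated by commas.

A->BC, B->CA, C->BAA

  step 2 ⇒ step 3: CABAACABAABAABCBAABC ⇒ BAA·BC·CA·BC·BC·BAA·BC·CA·BC·BC·CA·BC·BC·CA·BAA·CA·BC·BC·CA·BAA
    A ↦ BC
    B ↦ CA
    C ↦ BAA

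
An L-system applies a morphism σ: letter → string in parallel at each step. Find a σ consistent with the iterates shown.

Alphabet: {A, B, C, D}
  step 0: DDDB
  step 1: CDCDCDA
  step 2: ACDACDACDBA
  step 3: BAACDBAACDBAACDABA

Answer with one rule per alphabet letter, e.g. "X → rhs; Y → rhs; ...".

  step 2 ⇒ step 3: ACDACDACDBA ⇒ BA·A·CD·BA·A·CD·BA·A·CD·A·BA
    A ↦ BA
    B ↦ A
    C ↦ A
    D ↦ CD

A->BA, B->A, C->A, D->CD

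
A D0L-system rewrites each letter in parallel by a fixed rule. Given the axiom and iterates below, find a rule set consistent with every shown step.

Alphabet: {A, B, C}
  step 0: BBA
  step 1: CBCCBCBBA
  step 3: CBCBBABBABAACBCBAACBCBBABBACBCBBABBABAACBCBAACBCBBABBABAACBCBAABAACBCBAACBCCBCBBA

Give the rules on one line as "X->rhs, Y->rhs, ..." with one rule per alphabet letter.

A->BBA, B->CBC, C->BAA

  step 0 ⇒ step 1: BBA ⇒ CBC·CBC·BBA
    A ↦ BBA
    B ↦ CBC
    C ↦ BAA  (constrained at step 1)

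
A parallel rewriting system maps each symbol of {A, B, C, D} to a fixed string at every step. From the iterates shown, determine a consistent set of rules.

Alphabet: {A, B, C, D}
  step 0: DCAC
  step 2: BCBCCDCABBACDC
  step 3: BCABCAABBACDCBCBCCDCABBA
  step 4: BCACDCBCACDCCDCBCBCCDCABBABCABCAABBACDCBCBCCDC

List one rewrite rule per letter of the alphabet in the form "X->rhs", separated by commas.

A->CDC, B->BC, C->A, D->BB

  step 3 ⇒ step 4: BCABCAABBACDCBCBCCDCABBA ⇒ BC·A·CDC·BC·A·CDC·CDC·BC·BC·CDC·A·BB·A·BC·A·BC·A·A·BB·A·CDC·BC·BC·CDC
    A ↦ CDC
    B ↦ BC
    C ↦ A
    D ↦ BB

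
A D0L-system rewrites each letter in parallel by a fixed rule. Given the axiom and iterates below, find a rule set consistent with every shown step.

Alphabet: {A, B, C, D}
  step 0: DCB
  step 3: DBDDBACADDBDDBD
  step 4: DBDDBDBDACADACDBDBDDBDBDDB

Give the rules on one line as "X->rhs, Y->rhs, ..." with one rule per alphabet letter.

  step 3 ⇒ step 4: DBDDBACADDBDDBD ⇒ DB·D·DB·DB·D·AC·AD·AC·DB·DB·D·DB·DB·D·DB
    A ↦ AC
    B ↦ D
    C ↦ AD
    D ↦ DB

A->AC, B->D, C->AD, D->DB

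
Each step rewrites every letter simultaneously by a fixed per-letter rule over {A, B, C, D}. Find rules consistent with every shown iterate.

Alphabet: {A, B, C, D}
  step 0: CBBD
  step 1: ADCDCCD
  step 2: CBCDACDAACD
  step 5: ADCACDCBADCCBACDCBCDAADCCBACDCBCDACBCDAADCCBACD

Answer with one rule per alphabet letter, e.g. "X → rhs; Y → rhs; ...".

A->CB, B->DC, C->A, D->CD

  step 1 ⇒ step 2: ADCDCCD ⇒ CB·CD·A·CD·A·A·CD
    A ↦ CB
    C ↦ A
    D ↦ CD
  step 0 ⇒ step 1: CBBD ⇒ A·DC·DC·CD
    B ↦ DC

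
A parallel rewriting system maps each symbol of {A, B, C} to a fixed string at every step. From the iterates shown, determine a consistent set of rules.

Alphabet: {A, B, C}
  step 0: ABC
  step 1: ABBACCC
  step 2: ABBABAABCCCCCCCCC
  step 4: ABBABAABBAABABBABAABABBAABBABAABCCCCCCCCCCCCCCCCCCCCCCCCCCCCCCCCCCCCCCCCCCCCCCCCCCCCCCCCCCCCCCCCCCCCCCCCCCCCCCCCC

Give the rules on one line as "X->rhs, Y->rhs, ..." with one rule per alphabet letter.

  step 1 ⇒ step 2: ABBACCC ⇒ AB·BA·BA·AB·CCC·CCC·CCC
    A ↦ AB
    B ↦ BA
    C ↦ CCC

A->AB, B->BA, C->CCC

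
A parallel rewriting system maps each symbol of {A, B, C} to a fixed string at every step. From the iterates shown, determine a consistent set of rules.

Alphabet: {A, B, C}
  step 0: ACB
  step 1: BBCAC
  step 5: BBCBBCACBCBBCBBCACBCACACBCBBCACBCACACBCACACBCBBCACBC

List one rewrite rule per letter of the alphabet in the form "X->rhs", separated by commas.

A->B, B->AC, C->BC

  step 0 ⇒ step 1: ACB ⇒ B·BC·AC
    A ↦ B
    B ↦ AC
    C ↦ BC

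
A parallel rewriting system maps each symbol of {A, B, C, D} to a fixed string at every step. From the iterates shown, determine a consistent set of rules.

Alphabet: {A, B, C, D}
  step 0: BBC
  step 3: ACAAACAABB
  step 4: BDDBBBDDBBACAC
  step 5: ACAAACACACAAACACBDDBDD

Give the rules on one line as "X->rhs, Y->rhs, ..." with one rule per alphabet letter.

  step 4 ⇒ step 5: BDDBBBDDBBACAC ⇒ AC·A·A·AC·AC·AC·A·A·AC·AC·B·DD·B·DD
    A ↦ B
    B ↦ AC
    C ↦ DD
    D ↦ A

A->B, B->AC, C->DD, D->A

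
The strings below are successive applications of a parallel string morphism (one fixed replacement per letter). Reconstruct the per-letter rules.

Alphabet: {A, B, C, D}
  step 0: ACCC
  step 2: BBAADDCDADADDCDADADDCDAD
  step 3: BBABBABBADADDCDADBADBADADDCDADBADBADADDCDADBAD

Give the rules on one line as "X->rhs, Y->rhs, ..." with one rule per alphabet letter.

  step 2 ⇒ step 3: BBAADDCDADADDCDADADDCDAD ⇒ BBA·BBA·B·B·AD·AD·DCD·AD·B·AD·B·AD·AD·DCD·AD·B·AD·B·AD·AD·DCD·AD·B·AD
    A ↦ B
    B ↦ BBA
    C ↦ DCD
    D ↦ AD

A->B, B->BBA, C->DCD, D->AD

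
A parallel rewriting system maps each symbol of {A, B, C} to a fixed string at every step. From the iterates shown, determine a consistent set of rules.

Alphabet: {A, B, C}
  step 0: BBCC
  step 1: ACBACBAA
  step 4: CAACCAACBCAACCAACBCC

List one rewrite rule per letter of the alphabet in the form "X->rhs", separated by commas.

  step 0 ⇒ step 1: BBCC ⇒ ACB·ACB·A·A
    B ↦ ACB
    C ↦ A
    A ↦ C  (constrained at step 1)

A->C, B->ACB, C->A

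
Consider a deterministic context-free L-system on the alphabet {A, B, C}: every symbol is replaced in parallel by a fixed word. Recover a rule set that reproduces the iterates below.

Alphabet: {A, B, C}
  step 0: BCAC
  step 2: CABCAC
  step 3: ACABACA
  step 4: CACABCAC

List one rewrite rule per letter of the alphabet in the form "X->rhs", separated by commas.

  step 3 ⇒ step 4: ACABACA ⇒ C·A·C·AB·C·A·C
    A ↦ C
    B ↦ AB
    C ↦ A

A->C, B->AB, C->A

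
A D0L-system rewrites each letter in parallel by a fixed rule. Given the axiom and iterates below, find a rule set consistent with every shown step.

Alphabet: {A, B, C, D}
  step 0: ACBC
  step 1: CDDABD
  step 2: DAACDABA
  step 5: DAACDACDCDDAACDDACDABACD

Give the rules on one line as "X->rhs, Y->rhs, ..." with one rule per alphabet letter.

  step 1 ⇒ step 2: CDDABD ⇒ D·A·A·CD·AB·A
    A ↦ CD
    B ↦ AB
    C ↦ D
    D ↦ A

A->CD, B->AB, C->D, D->A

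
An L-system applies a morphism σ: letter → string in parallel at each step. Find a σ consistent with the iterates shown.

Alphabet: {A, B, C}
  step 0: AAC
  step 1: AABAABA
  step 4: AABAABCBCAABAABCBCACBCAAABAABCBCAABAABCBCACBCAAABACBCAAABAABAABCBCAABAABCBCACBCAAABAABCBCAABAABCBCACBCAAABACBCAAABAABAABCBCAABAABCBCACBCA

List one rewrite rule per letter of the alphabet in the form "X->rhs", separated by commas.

  step 0 ⇒ step 1: AAC ⇒ AAB·AAB·A
    A ↦ AAB
    C ↦ A
    B ↦ CBC  (constrained at step 1)

A->AAB, B->CBC, C->A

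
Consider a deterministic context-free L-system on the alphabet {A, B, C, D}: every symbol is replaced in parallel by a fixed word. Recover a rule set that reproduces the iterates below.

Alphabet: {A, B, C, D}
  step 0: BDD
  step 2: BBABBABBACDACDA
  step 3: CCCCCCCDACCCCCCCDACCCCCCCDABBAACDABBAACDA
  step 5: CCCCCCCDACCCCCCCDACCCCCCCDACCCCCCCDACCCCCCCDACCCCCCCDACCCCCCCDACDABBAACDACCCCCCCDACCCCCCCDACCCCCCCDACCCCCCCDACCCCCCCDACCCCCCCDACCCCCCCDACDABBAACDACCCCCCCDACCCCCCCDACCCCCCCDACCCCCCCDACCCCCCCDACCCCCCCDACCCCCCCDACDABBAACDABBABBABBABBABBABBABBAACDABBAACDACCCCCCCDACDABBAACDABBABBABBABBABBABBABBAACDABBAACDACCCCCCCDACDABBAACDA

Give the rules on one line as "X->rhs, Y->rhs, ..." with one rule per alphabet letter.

A->CDA, B->CCC, C->BBA, D->A

  step 2 ⇒ step 3: BBABBABBACDACDA ⇒ CCC·CCC·CDA·CCC·CCC·CDA·CCC·CCC·CDA·BBA·A·CDA·BBA·A·CDA
    A ↦ CDA
    B ↦ CCC
    C ↦ BBA
    D ↦ A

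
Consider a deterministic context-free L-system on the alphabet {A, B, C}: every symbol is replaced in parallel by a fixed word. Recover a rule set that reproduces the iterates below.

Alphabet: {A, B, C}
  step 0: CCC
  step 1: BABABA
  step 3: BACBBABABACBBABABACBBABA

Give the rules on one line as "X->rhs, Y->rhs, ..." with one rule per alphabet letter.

  step 0 ⇒ step 1: CCC ⇒ BA·BA·BA
    C ↦ BA
    A ↦ CB  (constrained at step 1)
    B ↦ BA  (constrained at step 1)

A->CB, B->BA, C->BA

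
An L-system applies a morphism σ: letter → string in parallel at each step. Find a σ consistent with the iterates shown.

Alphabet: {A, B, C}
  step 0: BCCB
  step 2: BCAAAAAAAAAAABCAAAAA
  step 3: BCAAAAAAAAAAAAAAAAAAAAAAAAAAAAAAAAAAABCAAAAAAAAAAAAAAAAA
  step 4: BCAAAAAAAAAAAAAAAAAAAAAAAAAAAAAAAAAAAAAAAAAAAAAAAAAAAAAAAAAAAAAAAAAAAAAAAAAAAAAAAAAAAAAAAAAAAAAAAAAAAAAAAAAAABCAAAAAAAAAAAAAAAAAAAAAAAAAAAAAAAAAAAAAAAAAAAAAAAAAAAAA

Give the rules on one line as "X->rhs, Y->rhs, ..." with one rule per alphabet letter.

A->AAA, B->BCA, C->A

  step 3 ⇒ step 4: BCAAAAAAAAAAAAAAAAAAAAAAAAAAAAAAAAAAABCAAAAAAAAAAAAAAAAA ⇒ BCA·A·AAA·AAA·AAA·AAA·AAA·AAA·AAA·AAA·AAA·AAA·AAA·AAA·AAA·AAA·AAA·AAA·AAA·AAA·AAA·AAA·AAA·AAA·AAA·AAA·AAA·AAA·AAA·AAA·AAA·AAA·AAA·AAA·AAA·AAA·AAA·BCA·A·AAA·AAA·AAA·AAA·AAA·AAA·AAA·AAA·AAA·AAA·AAA·AAA·AAA·AAA·AAA·AAA·AAA
    A ↦ AAA
    B ↦ BCA
    C ↦ A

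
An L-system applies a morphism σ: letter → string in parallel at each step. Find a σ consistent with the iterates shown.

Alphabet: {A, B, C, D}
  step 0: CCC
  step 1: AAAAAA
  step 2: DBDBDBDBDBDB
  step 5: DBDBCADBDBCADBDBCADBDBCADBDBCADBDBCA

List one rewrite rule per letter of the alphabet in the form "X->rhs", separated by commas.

A->DB, B->A, C->AA, D->C

  step 1 ⇒ step 2: AAAAAA ⇒ DB·DB·DB·DB·DB·DB
    A ↦ DB
    B ↦ A  (constrained at step 2)
  step 0 ⇒ step 1: CCC ⇒ AA·AA·AA
    C ↦ AA
    D ↦ C  (constrained at step 2)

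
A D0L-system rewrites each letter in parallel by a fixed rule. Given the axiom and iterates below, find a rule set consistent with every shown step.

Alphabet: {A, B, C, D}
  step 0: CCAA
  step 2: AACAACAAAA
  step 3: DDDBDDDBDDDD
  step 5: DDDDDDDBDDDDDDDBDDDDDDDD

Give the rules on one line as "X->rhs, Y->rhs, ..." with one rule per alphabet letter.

  step 2 ⇒ step 3: AACAACAAAA ⇒ D·D·DB·D·D·DB·D·D·D·D
    A ↦ D
    C ↦ DB
    B ↦ C  (constrained at step 3)
    D ↦ AA  (constrained at step 3)

A->D, B->C, C->DB, D->AA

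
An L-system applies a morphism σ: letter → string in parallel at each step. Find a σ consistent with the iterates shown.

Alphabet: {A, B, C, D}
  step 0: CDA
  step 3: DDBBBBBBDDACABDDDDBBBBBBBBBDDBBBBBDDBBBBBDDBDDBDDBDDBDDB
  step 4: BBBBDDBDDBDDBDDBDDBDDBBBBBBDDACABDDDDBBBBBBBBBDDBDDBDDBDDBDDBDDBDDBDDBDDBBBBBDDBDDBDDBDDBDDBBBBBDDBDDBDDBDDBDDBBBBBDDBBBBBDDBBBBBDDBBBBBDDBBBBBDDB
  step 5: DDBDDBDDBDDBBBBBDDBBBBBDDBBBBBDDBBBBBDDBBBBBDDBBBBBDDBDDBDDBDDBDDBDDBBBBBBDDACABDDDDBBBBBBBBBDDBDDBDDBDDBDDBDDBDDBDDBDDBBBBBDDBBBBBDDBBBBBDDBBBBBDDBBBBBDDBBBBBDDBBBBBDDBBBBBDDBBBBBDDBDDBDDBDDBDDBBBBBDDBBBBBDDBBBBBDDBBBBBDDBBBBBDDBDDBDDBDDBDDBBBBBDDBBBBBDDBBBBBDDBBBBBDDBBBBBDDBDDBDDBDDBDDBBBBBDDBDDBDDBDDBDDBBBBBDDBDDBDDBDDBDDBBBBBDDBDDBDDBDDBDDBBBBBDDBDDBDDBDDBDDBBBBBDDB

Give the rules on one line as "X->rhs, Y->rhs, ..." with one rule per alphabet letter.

  step 4 ⇒ step 5: BBBBDDBDDBDDBDDBDDBDDBBBBBBDDACABDDDDBBBBBBBBBDDBDDBDDBDDBDDBDDBDDBDDBDDBBBBBDDBDDBDDBDDBDDBBBBBDDBDDBDDBDDBDDBBBBBDDBBBBBDDBBBBBDDBBBBBDDBBBBBDDB ⇒ DDB·DDB·DDB·DDB·BB·BB·DDB·BB·BB·DDB·BB·BB·DDB·BB·BB·DDB·BB·BB·DDB·BB·BB·DDB·DDB·DDB·DDB·DDB·DDB·BB·BB·BDD·ACA·BDD·DDB·BB·BB·BB·BB·DDB·DDB·DDB·DDB·DDB·DDB·DDB·DDB·DDB·BB·BB·DDB·BB·BB·DDB·BB·BB·DDB·BB·BB·DDB·BB·BB·DDB·BB·BB·DDB·BB·BB·DDB·BB·BB·DDB·BB·BB·DDB·DDB·DDB·DDB·DDB·BB·BB·DDB·BB·BB·DDB·BB·BB·DDB·BB·BB·DDB·BB·BB·DDB·DDB·DDB·DDB·DDB·BB·BB·DDB·BB·BB·DDB·BB·BB·DDB·BB·BB·DDB·BB·BB·DDB·DDB·DDB·DDB·DDB·BB·BB·DDB·DDB·DDB·DDB·DDB·BB·BB·DDB·DDB·DDB·DDB·DDB·BB·BB·DDB·DDB·DDB·DDB·DDB·BB·BB·DDB·DDB·DDB·DDB·DDB·BB·BB·DDB
    A ↦ BDD
    B ↦ DDB
    C ↦ ACA
    D ↦ BB

A->BDD, B->DDB, C->ACA, D->BB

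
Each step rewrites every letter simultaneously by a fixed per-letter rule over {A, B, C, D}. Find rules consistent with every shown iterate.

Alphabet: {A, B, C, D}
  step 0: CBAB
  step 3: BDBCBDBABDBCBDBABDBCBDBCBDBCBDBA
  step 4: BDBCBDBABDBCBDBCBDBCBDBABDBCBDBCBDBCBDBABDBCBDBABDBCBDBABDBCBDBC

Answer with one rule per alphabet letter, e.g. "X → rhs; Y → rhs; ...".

  step 3 ⇒ step 4: BDBCBDBABDBCBDBABDBCBDBCBDBCBDBA ⇒ BD·BC·BD·BA·BD·BC·BD·BC·BD·BC·BD·BA·BD·BC·BD·BC·BD·BC·BD·BA·BD·BC·BD·BA·BD·BC·BD·BA·BD·BC·BD·BC
    A ↦ BC
    B ↦ BD
    C ↦ BA
    D ↦ BC

A->BC, B->BD, C->BA, D->BC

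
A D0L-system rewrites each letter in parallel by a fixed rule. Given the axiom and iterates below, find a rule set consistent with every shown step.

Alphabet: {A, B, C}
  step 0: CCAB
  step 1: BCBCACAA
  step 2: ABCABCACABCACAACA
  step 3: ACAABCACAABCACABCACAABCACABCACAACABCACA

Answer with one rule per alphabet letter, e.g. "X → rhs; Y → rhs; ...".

  step 2 ⇒ step 3: ABCABCACABCACAACA ⇒ ACA·A·BC·ACA·A·BC·ACA·BC·ACA·A·BC·ACA·BC·ACA·ACA·BC·ACA
    A ↦ ACA
    B ↦ A
    C ↦ BC

A->ACA, B->A, C->BC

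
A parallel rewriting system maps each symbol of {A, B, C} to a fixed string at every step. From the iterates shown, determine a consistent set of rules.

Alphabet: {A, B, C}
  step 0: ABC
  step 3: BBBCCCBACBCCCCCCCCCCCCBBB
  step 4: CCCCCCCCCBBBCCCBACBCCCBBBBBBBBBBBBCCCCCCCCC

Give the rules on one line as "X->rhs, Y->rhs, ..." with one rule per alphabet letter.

  step 3 ⇒ step 4: BBBCCCBACBCCCCCCCCCCCCBBB ⇒ CCC·CCC·CCC·B·B·B·CCC·BAC·B·CCC·B·B·B·B·B·B·B·B·B·B·B·B·CCC·CCC·CCC
    A ↦ BAC
    B ↦ CCC
    C ↦ B

A->BAC, B->CCC, C->B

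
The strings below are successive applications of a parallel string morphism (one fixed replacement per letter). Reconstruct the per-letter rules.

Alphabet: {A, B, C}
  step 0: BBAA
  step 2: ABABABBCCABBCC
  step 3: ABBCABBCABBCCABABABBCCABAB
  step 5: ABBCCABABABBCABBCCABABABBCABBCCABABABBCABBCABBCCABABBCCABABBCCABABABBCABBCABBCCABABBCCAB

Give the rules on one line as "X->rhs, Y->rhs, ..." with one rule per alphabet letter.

  step 2 ⇒ step 3: ABABABBCCABBCC ⇒ ABB·C·ABB·C·ABB·C·C·AB·AB·ABB·C·C·AB·AB
    A ↦ ABB
    B ↦ C
    C ↦ AB

A->ABB, B->C, C->AB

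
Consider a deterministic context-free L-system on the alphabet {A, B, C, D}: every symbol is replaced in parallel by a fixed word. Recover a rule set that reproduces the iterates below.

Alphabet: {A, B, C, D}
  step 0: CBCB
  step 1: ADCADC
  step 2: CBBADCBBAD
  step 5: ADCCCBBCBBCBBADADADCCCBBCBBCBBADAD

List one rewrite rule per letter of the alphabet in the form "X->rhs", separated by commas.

A->CB, B->C, C->AD, D->B

  step 1 ⇒ step 2: ADCADC ⇒ CB·B·AD·CB·B·AD
    A ↦ CB
    C ↦ AD
    D ↦ B
  step 0 ⇒ step 1: CBCB ⇒ AD·C·AD·C
    B ↦ C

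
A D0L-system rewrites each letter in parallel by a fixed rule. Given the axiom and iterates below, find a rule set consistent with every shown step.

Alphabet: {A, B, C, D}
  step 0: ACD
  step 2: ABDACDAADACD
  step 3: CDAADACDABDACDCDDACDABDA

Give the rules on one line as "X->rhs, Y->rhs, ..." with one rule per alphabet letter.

A->CD, B->AA, C->AB, D->DA

  step 2 ⇒ step 3: ABDACDAADACD ⇒ CD·AA·DA·CD·AB·DA·CD·CD·DA·CD·AB·DA
    A ↦ CD
    B ↦ AA
    C ↦ AB
    D ↦ DA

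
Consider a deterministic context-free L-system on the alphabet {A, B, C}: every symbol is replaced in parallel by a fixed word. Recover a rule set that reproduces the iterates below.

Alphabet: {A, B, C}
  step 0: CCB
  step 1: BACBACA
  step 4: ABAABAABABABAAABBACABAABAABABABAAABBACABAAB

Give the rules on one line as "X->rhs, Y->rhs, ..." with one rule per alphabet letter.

A->AB, B->A, C->BAC

  step 0 ⇒ step 1: CCB ⇒ BAC·BAC·A
    B ↦ A
    C ↦ BAC
    A ↦ AB  (constrained at step 1)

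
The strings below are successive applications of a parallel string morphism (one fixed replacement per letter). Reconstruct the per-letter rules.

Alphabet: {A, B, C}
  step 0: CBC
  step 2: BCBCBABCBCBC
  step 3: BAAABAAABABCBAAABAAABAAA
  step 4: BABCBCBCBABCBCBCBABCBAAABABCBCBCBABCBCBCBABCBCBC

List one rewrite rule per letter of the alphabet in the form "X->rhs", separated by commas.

A->BC, B->BA, C->AA

  step 3 ⇒ step 4: BAAABAAABABCBAAABAAABAAA ⇒ BA·BC·BC·BC·BA·BC·BC·BC·BA·BC·BA·AA·BA·BC·BC·BC·BA·BC·BC·BC·BA·BC·BC·BC
    A ↦ BC
    B ↦ BA
    C ↦ AA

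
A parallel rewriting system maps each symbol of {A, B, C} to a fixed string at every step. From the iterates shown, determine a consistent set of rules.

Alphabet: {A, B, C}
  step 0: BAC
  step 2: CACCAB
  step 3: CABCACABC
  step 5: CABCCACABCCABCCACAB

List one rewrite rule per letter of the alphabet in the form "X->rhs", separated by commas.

A->B, B->C, C->CA

  step 2 ⇒ step 3: CACCAB ⇒ CA·B·CA·CA·B·C
    A ↦ B
    B ↦ C
    C ↦ CA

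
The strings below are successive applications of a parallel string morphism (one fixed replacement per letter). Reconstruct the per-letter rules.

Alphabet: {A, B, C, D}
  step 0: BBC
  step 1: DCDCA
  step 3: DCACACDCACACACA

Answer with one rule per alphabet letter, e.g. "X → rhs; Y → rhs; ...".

A->AC, B->DC, C->A, D->BA

  step 0 ⇒ step 1: BBC ⇒ DC·DC·A
    B ↦ DC
    C ↦ A
    A ↦ AC  (constrained at step 1)
    D ↦ BA  (constrained at step 1)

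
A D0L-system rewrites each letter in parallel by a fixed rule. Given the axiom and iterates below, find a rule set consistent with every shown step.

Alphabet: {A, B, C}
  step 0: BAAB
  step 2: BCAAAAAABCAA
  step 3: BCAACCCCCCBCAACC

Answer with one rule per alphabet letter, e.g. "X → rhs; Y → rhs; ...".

  step 2 ⇒ step 3: BCAAAAAABCAA ⇒ BC·AA·C·C·C·C·C·C·BC·AA·C·C
    A ↦ C
    B ↦ BC
    C ↦ AA

A->C, B->BC, C->AA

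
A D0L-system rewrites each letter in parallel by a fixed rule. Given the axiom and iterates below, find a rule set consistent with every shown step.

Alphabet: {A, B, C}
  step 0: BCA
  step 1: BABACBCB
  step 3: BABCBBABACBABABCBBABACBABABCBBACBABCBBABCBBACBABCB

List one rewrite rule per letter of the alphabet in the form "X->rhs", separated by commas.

A->BCB, B->BA, C->BAC

  step 0 ⇒ step 1: BCA ⇒ BA·BAC·BCB
    A ↦ BCB
    B ↦ BA
    C ↦ BAC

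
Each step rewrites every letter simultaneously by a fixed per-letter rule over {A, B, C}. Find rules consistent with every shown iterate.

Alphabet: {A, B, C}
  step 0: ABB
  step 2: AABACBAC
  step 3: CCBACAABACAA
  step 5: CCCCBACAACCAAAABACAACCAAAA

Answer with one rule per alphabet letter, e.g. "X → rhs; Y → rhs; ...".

A->C, B->BA, C->AA

  step 2 ⇒ step 3: AABACBAC ⇒ C·C·BA·C·AA·BA·C·AA
    A ↦ C
    B ↦ BA
    C ↦ AA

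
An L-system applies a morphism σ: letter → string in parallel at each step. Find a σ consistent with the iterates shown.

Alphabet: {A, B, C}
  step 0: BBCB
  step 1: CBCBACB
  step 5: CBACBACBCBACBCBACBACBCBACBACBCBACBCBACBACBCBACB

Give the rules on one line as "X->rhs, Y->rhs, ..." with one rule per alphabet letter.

A->CB, B->CB, C->A

  step 0 ⇒ step 1: BBCB ⇒ CB·CB·A·CB
    B ↦ CB
    C ↦ A
    A ↦ CB  (constrained at step 1)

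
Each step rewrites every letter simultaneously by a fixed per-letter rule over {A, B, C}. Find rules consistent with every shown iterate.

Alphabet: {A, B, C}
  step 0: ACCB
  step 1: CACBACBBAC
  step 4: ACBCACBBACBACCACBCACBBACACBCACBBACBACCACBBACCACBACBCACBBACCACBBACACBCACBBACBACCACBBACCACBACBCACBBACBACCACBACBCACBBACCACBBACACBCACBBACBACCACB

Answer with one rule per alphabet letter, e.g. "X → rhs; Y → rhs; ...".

  step 0 ⇒ step 1: ACCB ⇒ C·ACB·ACB·BAC
    A ↦ C
    B ↦ BAC
    C ↦ ACB

A->C, B->BAC, C->ACB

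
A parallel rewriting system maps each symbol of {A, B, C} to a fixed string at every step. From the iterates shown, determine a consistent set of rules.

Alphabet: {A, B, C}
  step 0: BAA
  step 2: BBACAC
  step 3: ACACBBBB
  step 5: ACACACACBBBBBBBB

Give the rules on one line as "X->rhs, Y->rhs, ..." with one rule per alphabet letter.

A->B, B->AC, C->B

  step 2 ⇒ step 3: BBACAC ⇒ AC·AC·B·B·B·B
    A ↦ B
    B ↦ AC
    C ↦ B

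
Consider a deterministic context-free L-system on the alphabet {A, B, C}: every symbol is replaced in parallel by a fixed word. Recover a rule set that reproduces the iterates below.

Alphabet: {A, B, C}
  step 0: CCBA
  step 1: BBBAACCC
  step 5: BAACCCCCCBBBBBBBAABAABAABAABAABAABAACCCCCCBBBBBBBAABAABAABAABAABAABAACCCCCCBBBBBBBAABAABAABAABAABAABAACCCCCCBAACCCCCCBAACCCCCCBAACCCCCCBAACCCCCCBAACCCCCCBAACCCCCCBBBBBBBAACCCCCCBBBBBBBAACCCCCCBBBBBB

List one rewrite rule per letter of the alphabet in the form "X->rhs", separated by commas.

  step 0 ⇒ step 1: CCBA ⇒ B·B·BAA·CCC
    A ↦ CCC
    B ↦ BAA
    C ↦ B

A->CCC, B->BAA, C->B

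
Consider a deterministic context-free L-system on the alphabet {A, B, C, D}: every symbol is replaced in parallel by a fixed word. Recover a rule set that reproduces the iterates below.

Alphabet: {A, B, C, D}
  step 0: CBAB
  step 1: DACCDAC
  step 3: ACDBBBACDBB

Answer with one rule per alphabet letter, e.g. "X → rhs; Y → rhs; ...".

A->CD, B->AC, C->D, D->B

  step 0 ⇒ step 1: CBAB ⇒ D·AC·CD·AC
    A ↦ CD
    B ↦ AC
    C ↦ D
    D ↦ B  (constrained at step 1)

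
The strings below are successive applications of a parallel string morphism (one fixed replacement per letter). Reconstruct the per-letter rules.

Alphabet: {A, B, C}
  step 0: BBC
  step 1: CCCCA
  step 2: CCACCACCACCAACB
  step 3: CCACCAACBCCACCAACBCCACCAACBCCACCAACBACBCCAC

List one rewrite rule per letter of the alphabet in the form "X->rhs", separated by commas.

A->ACB, B->C, C->CCA

  step 2 ⇒ step 3: CCACCACCACCAACB ⇒ CCA·CCA·ACB·CCA·CCA·ACB·CCA·CCA·ACB·CCA·CCA·ACB·ACB·CCA·C
    A ↦ ACB
    B ↦ C
    C ↦ CCA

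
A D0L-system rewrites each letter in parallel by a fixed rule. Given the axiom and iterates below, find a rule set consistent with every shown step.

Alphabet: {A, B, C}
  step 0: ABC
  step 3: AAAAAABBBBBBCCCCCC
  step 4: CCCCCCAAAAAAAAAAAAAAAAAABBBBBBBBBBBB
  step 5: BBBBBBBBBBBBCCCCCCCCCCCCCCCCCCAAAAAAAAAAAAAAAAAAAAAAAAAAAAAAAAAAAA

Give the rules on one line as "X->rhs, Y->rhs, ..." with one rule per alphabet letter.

  step 4 ⇒ step 5: CCCCCCAAAAAAAAAAAAAAAAAABBBBBBBBBBBB ⇒ BB·BB·BB·BB·BB·BB·C·C·C·C·C·C·C·C·C·C·C·C·C·C·C·C·C·C·AAA·AAA·AAA·AAA·AAA·AAA·AAA·AAA·AAA·AAA·AAA·AAA
    A ↦ C
    B ↦ AAA
    C ↦ BB

A->C, B->AAA, C->BB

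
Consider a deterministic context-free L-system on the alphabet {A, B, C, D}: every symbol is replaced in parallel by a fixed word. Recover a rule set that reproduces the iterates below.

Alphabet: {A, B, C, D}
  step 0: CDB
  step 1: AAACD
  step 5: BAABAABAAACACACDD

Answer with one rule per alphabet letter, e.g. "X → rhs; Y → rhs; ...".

  step 0 ⇒ step 1: CDB ⇒ AA·AC·D
    B ↦ D
    C ↦ AA
    D ↦ AC
    A ↦ B  (constrained at step 1)

A->B, B->D, C->AA, D->AC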